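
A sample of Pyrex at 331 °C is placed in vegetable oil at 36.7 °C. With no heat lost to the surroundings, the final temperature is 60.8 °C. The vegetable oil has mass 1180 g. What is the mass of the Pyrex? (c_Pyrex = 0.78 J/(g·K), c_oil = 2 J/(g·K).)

|Q_Pyrex| = |Q_oil|:
m·0.78·(331 − 60.8) = 1180·2·(60.8 − 36.7)
210.76 m = 56876  ⇒  m ≈ 269.9 g

m ≈ 270 g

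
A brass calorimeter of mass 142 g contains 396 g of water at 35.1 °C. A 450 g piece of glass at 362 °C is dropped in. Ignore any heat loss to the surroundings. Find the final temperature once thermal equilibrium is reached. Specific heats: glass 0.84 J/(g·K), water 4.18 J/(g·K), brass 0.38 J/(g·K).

Energy conservation, ΣQ = 0:
450·0.84·(T − 362) + 396·4.18·(T − 35.1) + 142·0.38·(T − 35.1) = 0
378(T − 362) + 1655.3(T − 35.1) + 53.96(T − 35.1) = 0
2087.2 T = 196830
T = 196830/2087.2 ≈ 94.30 °C

T_f ≈ 94.3 °C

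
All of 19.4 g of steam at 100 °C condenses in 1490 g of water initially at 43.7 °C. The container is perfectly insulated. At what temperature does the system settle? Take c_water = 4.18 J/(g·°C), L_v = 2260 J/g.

T_f ≈ 51.4 °C

Sum of m c ΔT and latent-heat terms is zero:
steam→water at 100 °C releases m L_v = 19.4·2260 = 43844; condensate cools 100→T: 19.4·4.18·(T − 100) = 81.09(T − 100); water warms: 1490·4.18·(T − 43.7) = 6228.2(T − 43.7)
6309.3 T = 43844 + 8109.2 + 272172 = 324126
T ≈ 51.37 °C (< 100 °C, so full condensation is consistent).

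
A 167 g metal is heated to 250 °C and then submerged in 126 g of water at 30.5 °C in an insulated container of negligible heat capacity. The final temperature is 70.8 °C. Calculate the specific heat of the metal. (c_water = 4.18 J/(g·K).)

c ≈ 0.709 J/(g·K)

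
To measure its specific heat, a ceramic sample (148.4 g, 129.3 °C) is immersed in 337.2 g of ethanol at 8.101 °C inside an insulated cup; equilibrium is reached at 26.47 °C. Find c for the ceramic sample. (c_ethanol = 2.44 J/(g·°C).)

Let T be the final temperature. ΣQ_i = 0:
148.4·c·(26.47 − 129.3) + 337.2·2.44·(26.47 − 8.101) = 0
-15260 c = -15113
c = -15113/-15260 ≈ 0.9904 J/(g·°C)

c ≈ 0.99 J/(g·°C)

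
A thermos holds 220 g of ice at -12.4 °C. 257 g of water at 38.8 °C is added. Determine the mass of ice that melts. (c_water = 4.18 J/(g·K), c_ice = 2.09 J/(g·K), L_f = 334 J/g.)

Cooling the water to 0 °C releases 257·4.18·38.8 = 41681 J.
Of that, 220·2.09·12.4 = 5701.5 J goes to bring the ice to 0 °C, leaving 35980 J.
To melt every bit of ice: 220·334 = 73480 J.
Since 35980 < 73480 J, not all the ice melts; equilibrium is at 0 °C.
m_melted·334 = 35980  ⇒  m_melted ≈ 107.7 g.

m_melted ≈ 108 g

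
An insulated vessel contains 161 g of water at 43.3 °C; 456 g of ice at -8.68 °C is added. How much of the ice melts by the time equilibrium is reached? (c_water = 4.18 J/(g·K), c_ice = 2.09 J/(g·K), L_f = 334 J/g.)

Water can give up m c ΔT = 161·4.18·43.3 = 29140 J before reaching 0 °C.
Of that, 456·2.09·8.68 = 8272.4 J goes to bring the ice to 0 °C, leaving 20868 J.
To melt every bit of ice: 456·334 = 152304 J.
20868 J < 152304 J, so only part of the ice melts and the system sits at 0 °C.
m_melted·334 = 20868  ⇒  m_melted ≈ 62.48 g.

m_melted ≈ 62.5 g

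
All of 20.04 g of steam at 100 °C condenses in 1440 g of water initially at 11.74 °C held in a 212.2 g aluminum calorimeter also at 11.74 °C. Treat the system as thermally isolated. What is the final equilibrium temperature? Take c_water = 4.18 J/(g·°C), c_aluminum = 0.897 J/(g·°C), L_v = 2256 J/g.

T_f ≈ 20.1 °C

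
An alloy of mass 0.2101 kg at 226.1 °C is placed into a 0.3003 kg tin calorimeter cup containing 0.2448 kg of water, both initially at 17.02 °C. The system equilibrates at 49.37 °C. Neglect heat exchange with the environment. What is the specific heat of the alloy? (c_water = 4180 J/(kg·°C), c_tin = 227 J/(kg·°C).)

Net heat exchanged in the isolated system is zero:
0.2101·c·(49.37 − 226.1) + 0.2448·4180·(49.37 − 17.02) + 0.3003·227·(49.37 − 17.02) = 0
-37.13 c = -35308
c = -35308/-37.13 ≈ 950.9 J/(kg·°C)

c ≈ 951 J/(kg·°C)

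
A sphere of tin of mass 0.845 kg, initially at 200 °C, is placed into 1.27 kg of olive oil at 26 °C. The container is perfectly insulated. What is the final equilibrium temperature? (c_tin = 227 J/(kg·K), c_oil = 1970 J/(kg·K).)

|Q_tin| = |Q_oil|:
0.845·227·(200 − T) = 1.27·1970·(T − 26)
191.81(200 − T) = 2501.9(T − 26)
2693.7 T = 103412  ⇒  T ≈ 38.39 °C

T_f ≈ 38.4 °C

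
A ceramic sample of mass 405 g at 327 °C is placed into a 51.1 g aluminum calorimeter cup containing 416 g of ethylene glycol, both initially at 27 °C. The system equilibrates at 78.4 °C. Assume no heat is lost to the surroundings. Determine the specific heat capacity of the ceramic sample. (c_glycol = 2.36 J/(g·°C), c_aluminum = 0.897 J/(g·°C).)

Setting the total heat transfer to zero:
405·c·(78.4 − 327) + 416·2.36·(78.4 − 27) + 51.1·0.897·(78.4 − 27) = 0
-100683 c = -52818
c = -52818/-100683 ≈ 0.5246 J/(g·°C)

c ≈ 0.525 J/(g·°C)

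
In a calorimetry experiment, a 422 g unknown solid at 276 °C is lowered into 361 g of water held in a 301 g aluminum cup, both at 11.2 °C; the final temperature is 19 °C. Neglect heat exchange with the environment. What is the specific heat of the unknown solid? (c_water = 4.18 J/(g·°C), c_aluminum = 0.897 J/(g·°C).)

c ≈ 0.128 J/(g·°C)

Conservation of energy gives ΣQ = 0:
422·c·(19 − 276) + 361·4.18·(19 − 11.2) + 301·0.897·(19 − 11.2) = 0
-108454 c = -13876
c = -13876/-108454 ≈ 0.1279 J/(g·°C)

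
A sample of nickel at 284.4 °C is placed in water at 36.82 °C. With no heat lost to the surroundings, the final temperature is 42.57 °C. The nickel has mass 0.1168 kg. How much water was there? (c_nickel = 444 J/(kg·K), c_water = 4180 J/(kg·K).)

|Q_nickel| = |Q_water|:
0.1168×444×(284.4 − 42.57) = m×4180×(42.57 − 36.82)
24035 m = 12541  ⇒  m ≈ 0.5218 kg

m ≈ 0.522 kg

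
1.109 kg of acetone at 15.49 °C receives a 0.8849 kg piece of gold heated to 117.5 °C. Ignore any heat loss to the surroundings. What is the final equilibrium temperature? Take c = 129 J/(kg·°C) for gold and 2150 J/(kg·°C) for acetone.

With ΣQ=0 the equilibrium temperature is the m·c-weighted mean:
T_f = (114.15*117.5 + 2384.3*15.49) / (114.15 + 2384.3)
    = 50346 / 2498.5 ≈ 20.15 °C

T_f ≈ 20.2 °C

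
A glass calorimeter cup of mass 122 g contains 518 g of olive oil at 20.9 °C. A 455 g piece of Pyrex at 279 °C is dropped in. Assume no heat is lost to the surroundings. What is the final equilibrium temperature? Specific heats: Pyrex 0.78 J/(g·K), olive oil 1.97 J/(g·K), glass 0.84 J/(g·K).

T_f ≈ 82.9 °C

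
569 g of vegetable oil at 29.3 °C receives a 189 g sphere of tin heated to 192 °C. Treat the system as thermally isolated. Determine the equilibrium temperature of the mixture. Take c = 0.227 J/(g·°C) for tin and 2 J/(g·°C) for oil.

T_f ≈ 35.2 °C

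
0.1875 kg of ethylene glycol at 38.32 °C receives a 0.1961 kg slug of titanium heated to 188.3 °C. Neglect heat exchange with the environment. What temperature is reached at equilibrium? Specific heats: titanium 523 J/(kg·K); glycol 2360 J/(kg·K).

T_f ≈ 66.5 °C

Heat gained plus heat lost sum to zero:
0.1961·523·(T − 188.3) + 0.1875·2360·(T − 38.32) = 0
545.06 T = 36269
T = 36269 / 545.06 = 66.5 °C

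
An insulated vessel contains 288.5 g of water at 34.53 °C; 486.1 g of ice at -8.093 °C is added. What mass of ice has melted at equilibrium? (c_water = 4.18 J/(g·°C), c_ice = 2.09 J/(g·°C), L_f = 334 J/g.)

m_melted ≈ 100 g

Water can give up m c ΔT = 288.5·4.18·34.53 = 41641 J before reaching 0 °C.
Of that, 486.1·2.09·8.093 = 8222.1 J goes to bring the ice to 0 °C, leaving 33419 J.
Melting all 486.1 g of ice would need 486.1·334 = 162357 J.
Since 33419 < 162357 J, not all the ice melts; equilibrium is at 0 °C.
Mass melted = 33419/334 ≈ 100.1 g.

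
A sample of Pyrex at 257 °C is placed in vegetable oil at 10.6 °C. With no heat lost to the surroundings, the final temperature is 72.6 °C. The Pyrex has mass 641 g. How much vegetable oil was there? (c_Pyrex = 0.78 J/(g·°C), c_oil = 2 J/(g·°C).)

m ≈ 744 g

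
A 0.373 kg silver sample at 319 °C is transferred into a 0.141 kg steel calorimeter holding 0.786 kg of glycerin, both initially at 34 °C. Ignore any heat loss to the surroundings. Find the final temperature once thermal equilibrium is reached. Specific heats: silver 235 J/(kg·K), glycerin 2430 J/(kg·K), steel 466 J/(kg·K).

T_f ≈ 46.1 °C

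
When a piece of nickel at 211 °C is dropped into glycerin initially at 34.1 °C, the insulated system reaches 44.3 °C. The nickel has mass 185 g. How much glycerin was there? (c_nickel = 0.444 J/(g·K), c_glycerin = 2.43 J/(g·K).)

Setting the total heat transfer to zero:
185·0.444·(44.3 − 211) + m·2.43·(44.3 − 34.1) = 0
24.79 m = 13693
m = 13693/24.79 ≈ 552.4 g

m ≈ 552 g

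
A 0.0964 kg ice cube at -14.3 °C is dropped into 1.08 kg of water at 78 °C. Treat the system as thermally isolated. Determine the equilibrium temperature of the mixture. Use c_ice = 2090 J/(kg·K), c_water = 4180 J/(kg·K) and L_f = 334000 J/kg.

Heat gained plus heat lost sum to zero:
ice -14.3→0 °C: 0.0964×2090×14.3 = 2881.1; latent heat to melt: 0.0964×334000 = 32198; meltwater 0→T: 0.0964×4180×T = 402.95 T; water cools: 1.08×4180×(T − 78) = 4514.4(T − 78)
4917.4 T = 352123 − 35079 = 317044
T ≈ 64.47 °C (positive, so assuming full melt was valid).

T_f ≈ 64.5 °C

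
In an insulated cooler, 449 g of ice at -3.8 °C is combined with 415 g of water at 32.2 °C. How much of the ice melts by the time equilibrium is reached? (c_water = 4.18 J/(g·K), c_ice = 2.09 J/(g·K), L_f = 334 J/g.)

m_melted ≈ 157 g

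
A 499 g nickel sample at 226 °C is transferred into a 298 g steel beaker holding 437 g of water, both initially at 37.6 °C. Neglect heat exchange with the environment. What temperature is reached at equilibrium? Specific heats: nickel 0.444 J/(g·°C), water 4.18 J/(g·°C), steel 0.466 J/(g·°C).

T_f ≈ 56.7 °C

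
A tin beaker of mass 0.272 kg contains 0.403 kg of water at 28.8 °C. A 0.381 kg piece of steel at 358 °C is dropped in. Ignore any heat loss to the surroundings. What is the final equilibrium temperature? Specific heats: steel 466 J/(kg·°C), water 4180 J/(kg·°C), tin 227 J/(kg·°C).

T_f ≈ 59.2 °C

Net heat exchanged in the isolated system is zero:
0.381×466×(T − 358) + 0.403×4180×(T − 28.8) + 0.272×227×(T − 28.8) = 0
1923.8 T = 113854
T = 113854/1923.8 ≈ 59.18 °C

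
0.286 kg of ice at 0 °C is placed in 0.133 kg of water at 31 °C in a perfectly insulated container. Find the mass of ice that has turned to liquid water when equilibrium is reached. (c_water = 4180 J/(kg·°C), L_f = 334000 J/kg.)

m_melted ≈ 0.0516 kg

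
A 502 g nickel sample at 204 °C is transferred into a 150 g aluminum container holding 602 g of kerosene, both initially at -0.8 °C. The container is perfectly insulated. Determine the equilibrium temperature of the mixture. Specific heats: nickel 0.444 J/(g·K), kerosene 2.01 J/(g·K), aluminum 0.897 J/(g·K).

T_f ≈ 28.3 °C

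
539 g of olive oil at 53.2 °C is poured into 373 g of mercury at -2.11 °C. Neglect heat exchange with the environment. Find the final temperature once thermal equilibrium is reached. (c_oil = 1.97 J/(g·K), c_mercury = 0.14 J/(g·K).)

T_f ≈ 50.6 °C

Conservation of energy gives ΣQ = 0:
539*1.97*(T − 53.2) + 373*0.14*(T − (-2.11)) = 0
1061.8(T − 53.2) + 52.22(T − (-2.11)) = 0
1114 T = 56379
T = 56379/1114 ≈ 50.61 °C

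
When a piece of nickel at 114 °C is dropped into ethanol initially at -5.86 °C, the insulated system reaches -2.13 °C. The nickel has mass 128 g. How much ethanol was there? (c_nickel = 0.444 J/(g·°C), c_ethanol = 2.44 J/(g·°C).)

m ≈ 725 g

Heat gained plus heat lost sum to zero:
128·0.444·(-2.13 − 114) + m·2.44·(-2.13 − (-5.86)) = 0
9.101 m = 6599.9
m = 6599.9/9.101 ≈ 725.2 g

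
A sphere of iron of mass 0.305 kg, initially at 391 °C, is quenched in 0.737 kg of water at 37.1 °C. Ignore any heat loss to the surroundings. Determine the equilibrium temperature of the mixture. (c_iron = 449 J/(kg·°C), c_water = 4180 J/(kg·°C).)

T_f ≈ 52.2 °C

Let T be the final temperature. ΣQ_i = 0:
0.305*449*(T − 391) + 0.737*4180*(T − 37.1) = 0
3217.6 T = 167838
T = 167838/3217.6 ≈ 52.16 °C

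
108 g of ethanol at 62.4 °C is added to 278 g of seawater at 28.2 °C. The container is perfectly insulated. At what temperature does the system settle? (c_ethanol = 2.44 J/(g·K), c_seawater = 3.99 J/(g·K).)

Let T be the final temperature. ΣQ_i = 0:
108×2.44×(T − 62.4) + 278×3.99×(T − 28.2) = 0
263.52(T − 62.4) + 1109.2(T − 28.2) = 0
1372.7 T = 47724
T = 47724/1372.7 ≈ 34.77 °C

T_f ≈ 34.8 °C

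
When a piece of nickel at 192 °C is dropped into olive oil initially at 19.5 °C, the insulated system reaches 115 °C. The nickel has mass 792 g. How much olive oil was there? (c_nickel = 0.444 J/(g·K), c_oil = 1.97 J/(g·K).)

m ≈ 144 g

Heat lost by the nickel = heat gained by the oil:
792×0.444×(192 − 115) = m×1.97×(115 − 19.5)
188.13 m = 27077  ⇒  m ≈ 143.9 g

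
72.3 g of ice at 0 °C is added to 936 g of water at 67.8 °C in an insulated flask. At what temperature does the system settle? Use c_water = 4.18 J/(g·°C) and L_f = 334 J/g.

Heat gained plus heat lost sum to zero:
fusion: m_ice L_f = 72.3·334 = 24148
  meltwater 0→T: 72.3·4.18·T = 302.21 T
  water cools: 936·4.18·(T − 67.8) = 3912.5(T − 67.8)
4214.7 T = 265266 − 24148 = 241118
T ≈ 57.21 °C. Since T > 0 °C, the all-ice-melts assumption holds.

T_f ≈ 57.2 °C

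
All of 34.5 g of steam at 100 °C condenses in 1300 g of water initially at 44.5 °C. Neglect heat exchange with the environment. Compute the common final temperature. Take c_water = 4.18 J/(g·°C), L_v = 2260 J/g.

Net heat exchanged in the isolated system is zero:
steam→water at 100 °C releases m L_v = 34.5·2260 = 77970
  condensed water 100 °C→T: 144.21(T − 100)
  original water: 5434(T − 44.5)
5578.2 T = 77970 + 14421 + 241813 = 334204
T ≈ 59.91 °C (< 100 °C, so full condensation is consistent).

T_f ≈ 59.9 °C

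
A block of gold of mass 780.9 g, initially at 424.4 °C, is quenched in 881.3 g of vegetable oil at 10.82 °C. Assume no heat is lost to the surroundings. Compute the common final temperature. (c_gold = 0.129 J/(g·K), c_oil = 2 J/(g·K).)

T_f ≈ 33.2 °C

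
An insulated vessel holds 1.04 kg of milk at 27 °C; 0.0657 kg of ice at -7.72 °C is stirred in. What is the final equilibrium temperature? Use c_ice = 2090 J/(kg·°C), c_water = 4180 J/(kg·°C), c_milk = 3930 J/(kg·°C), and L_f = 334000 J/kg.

T_f ≈ 20.0 °C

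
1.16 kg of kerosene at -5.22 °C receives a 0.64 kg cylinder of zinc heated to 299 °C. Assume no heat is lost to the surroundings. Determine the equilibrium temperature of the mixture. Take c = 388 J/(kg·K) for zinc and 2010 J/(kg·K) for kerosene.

Heat gained plus heat lost sum to zero:
0.64*388*(T − 299) + 1.16*2010*(T − (-5.22)) = 0
248.32(T − 299) + 2331.6(T − (-5.22)) = 0
2579.9 T = 62077
T = 62077/2579.9 ≈ 24.06 °C

T_f ≈ 24.1 °C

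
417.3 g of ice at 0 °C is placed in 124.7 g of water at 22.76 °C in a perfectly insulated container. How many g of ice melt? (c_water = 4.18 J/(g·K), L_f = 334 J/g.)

Heat available from the water dropping to 0 °C: 124.7×4.18×22.76 = 11864 J.
To melt every bit of ice: 417.3×334 = 139378 J.
That's not enough to melt it all — equilibrium is at 0 °C with ice remaining.
Mass melted = 11864/334 ≈ 35.52 g.

m_melted ≈ 35.5 g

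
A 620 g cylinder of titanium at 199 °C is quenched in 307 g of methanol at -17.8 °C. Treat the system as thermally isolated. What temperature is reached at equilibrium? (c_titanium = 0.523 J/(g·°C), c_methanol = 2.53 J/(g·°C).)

T_f ≈ 46.1 °C

Conservation of energy gives ΣQ = 0:
620×0.523×(T − 199) + 307×2.53×(T − (-17.8)) = 0
324.26(T − 199) + 776.71(T − (-17.8)) = 0
(324.26 + 776.71) T = 324.26×199 + 776.71×(-17.8)
T = 50702/1101 ≈ 46.05 °C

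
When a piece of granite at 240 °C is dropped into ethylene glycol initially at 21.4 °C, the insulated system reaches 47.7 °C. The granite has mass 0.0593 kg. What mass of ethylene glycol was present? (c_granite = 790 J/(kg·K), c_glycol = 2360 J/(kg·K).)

m ≈ 0.145 kg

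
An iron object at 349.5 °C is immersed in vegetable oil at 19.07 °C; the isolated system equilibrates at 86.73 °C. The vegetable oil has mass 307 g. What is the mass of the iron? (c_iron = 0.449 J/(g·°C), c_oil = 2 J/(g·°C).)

|Q_iron| = |Q_oil|:
m·0.449·(349.5 − 86.73) = 307·2·(86.73 − 19.07)
117.98 m = 41543  ⇒  m ≈ 352.1 g

m ≈ 352 g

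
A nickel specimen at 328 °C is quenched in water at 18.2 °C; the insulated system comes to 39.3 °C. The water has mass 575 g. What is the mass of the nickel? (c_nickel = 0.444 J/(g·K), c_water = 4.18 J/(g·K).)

Conservation of energy gives ΣQ = 0:
m×0.444×(39.3 − 328) + 575×4.18×(39.3 − 18.2) = 0
-128.18 m = -50714
m = -50714/-128.18 ≈ 395.6 g

m ≈ 396 g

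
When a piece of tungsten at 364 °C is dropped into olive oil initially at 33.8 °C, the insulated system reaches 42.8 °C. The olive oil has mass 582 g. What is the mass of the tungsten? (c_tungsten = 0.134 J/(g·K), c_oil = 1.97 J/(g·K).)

|Q_tungsten| = |Q_oil|:
m·0.134·(364 − 42.8) = 582·1.97·(42.8 − 33.8)
43.04 m = 10319  ⇒  m ≈ 239.7 g

m ≈ 240 g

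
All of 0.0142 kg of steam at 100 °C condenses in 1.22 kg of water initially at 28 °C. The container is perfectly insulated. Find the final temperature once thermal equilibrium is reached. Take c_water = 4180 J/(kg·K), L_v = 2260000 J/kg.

Let T be the final temperature. ΣQ_i = 0:
latent heat released on condensation: 0.0142×2260000 = 32092; condensate cools 100→T: 0.0142×4180×(T − 100) = 59.36(T − 100); water warms: 1.22×4180×(T − 28) = 5099.6(T − 28)
5159 T = 32092 + 5935.6 + 142789 = 180816
T ≈ 35.05 °C — below 100 °C, confirming all the steam condensed.

T_f ≈ 35.0 °C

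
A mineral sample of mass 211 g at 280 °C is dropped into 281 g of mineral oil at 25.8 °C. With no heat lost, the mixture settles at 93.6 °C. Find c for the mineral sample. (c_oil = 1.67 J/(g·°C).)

Let T be the final temperature. ΣQ_i = 0:
211×c×(93.6 − 280) + 281×1.67×(93.6 − 25.8) = 0
-39330 c = -31817
c = -31817/-39330 ≈ 0.809 J/(g·°C)

c ≈ 0.809 J/(g·°C)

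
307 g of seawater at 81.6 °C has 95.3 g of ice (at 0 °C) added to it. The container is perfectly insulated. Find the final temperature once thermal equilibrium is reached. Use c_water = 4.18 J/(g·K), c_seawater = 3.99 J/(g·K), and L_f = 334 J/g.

Energy balance with sensible and latent terms:
melt ice: 95.3×334 = 31830
  meltwater 0→T: 95.3×4.18×T = 398.35 T
  seawater cools: 307×3.99×(T − 81.6) = 1224.9(T − 81.6)
1623.3 T = 99954 − 31830 = 68124
T ≈ 41.97 °C. Since T > 0 °C, the all-ice-melts assumption holds.

T_f ≈ 42.0 °C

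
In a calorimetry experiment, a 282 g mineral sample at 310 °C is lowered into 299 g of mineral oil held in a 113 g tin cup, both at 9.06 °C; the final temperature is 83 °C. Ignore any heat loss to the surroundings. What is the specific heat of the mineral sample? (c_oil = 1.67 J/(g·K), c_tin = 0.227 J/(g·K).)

Setting the total heat transfer to zero:
282·c·(83 − 310) + 299·1.67·(83 − 9.06) + 113·0.227·(83 − 9.06) = 0
-64014 c = -38817
c = -38817/-64014 ≈ 0.6064 J/(g·K)

c ≈ 0.606 J/(g·K)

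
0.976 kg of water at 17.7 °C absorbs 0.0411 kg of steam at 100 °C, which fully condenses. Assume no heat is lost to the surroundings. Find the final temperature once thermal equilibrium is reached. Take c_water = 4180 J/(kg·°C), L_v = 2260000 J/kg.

Net heat exchanged in the isolated system is zero:
latent heat released on condensation: 0.0411·2260000 = 92886; condensed water 100 °C→T: 171.8(T − 100); water warms: 0.976·4180·(T − 17.7) = 4079.7(T − 17.7)
4251.5 T = 92886 + 17180 + 72210 = 182276
T ≈ 42.87 °C, under the boiling point, so the assumption holds.

T_f ≈ 42.9 °C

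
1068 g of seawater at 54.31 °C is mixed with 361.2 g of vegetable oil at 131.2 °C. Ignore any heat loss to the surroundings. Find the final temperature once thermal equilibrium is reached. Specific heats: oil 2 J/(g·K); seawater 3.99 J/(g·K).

T_f ≈ 65.5 °C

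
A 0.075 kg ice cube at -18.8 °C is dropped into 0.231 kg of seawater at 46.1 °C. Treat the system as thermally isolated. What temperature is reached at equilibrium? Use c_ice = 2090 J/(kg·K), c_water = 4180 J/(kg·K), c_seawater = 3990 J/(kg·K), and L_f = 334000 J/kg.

T_f ≈ 11.7 °C

Energy balance with sensible and latent terms:
warm ice to 0 °C: 0.075×2090×(0 − (-18.8)) = 2946.9
  fusion: m_ice L_f = 0.075×334000 = 25050
  meltwater 0→T: 0.075×4180×T = 313.5 T
  seawater: 921.69(T − 46.1)
1235.2 T = 42490 − 27997 = 14493
T ≈ 11.73 °C. Since T > 0 °C, the all-ice-melts assumption holds.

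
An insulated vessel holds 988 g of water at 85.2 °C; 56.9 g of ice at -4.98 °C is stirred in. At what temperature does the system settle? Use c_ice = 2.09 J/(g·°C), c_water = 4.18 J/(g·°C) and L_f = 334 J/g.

Sum of m c ΔT and latent-heat terms is zero:
ice -4.98→0 °C: 56.9·2.09·4.98 = 592.23
  latent heat to melt: 56.9·334 = 19005
  warm the meltwater: 237.84 T
  water cools: 988·4.18·(T − 85.2) = 4129.8(T − 85.2)
4367.7 T = 351862 − 19597 = 332266
T ≈ 76.07 °C. Since T > 0 °C, the all-ice-melts assumption holds.

T_f ≈ 76.1 °C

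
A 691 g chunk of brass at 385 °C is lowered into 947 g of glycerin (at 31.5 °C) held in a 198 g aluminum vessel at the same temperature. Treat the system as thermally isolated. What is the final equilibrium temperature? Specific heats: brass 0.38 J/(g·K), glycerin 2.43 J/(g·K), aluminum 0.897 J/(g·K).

T_f ≈ 65.4 °C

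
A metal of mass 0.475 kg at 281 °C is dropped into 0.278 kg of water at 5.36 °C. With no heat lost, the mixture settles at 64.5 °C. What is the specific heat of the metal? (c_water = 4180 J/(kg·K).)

m_s c (T_s − T_f) = m_water c_water (T_f − T_0):
0.475×c×(281 − 64.5) = 0.278×4180×(64.5 − 5.36)
102.84 c = 68723  ⇒  c ≈ 668.3 J/(kg·K)

c ≈ 668 J/(kg·K)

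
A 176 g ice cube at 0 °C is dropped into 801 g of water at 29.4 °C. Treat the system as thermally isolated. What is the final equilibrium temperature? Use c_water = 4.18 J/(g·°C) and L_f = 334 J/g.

T_f ≈ 9.7 °C

Heat gained plus heat lost sum to zero:
melt ice: 176·334 = 58784
  meltwater 0→T: 176·4.18·T = 735.68 T
  water: 3348.2(T − 29.4)
4083.9 T = 98436 − 58784 = 39652
T ≈ 9.71 °C (positive, so assuming full melt was valid).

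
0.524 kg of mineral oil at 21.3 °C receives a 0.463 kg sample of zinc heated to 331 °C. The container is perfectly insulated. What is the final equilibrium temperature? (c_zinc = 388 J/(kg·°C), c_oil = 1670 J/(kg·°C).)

Heat gained plus heat lost sum to zero:
0.463·388·(T − 331) + 0.524·1670·(T − 21.3) = 0
1054.7 T = 78101
T = 78101 / 1054.7 = 74 °C

T_f ≈ 74.0 °C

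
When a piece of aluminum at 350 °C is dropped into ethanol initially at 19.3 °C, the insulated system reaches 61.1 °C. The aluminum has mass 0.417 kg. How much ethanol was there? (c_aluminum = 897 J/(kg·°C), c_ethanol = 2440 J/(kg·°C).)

m ≈ 1.06 kg

Net heat exchanged in the isolated system is zero:
0.417·897·(61.1 − 350) + m·2440·(61.1 − 19.3) = 0
101992 m = 108063
m = 108063/101992 ≈ 1.06 kg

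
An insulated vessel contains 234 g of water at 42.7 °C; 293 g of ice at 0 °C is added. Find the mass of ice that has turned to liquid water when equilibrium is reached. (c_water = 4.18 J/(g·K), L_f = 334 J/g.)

m_melted ≈ 125 g

Cooling the water to 0 °C releases 234·4.18·42.7 = 41766 J.
To melt every bit of ice: 293·334 = 97862 J.
That's not enough to melt it all — equilibrium is at 0 °C with ice remaining.
Mass melted = 41766/334 ≈ 125 g.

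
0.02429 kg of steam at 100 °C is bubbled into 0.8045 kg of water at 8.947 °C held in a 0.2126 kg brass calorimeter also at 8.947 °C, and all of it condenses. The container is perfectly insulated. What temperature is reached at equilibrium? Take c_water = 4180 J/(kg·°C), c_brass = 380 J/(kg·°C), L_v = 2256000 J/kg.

Sum of m c ΔT and latent-heat terms is zero:
condense steam: −0.02429×2256000 = −54798
  condensate cools 100→T: 0.02429×4180×(T − 100) = 101.53(T − 100)
  water warms: 0.8045×4180×(T − 8.947) = 3362.8(T − 8.947)
  cup: 80.79(T − 8.947)
3545.1 T = 54798 + 10153 + 30810 = 95761
T ≈ 27.01 °C (< 100 °C, so full condensation is consistent).

T_f ≈ 27.0 °C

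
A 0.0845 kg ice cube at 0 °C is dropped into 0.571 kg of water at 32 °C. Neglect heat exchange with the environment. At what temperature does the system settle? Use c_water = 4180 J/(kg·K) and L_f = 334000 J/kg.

T_f ≈ 17.6 °C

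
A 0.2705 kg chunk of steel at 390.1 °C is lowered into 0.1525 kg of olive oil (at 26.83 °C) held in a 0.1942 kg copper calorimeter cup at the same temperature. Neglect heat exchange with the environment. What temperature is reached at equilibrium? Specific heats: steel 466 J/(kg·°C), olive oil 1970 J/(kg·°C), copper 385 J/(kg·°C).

T_f ≈ 118.2 °C

Net heat exchanged in the isolated system is zero:
0.2705*466*(T − 390.1) + 0.1525*1970*(T − 26.83) + 0.1942*385*(T − 26.83) = 0
126.05(T − 390.1) + 300.43(T − 26.83) + 74.77(T − 26.83) = 0
(126.05 + 300.43 + 74.77) T = 126.05*390.1 + 300.43*26.83 + 74.77*26.83
T ≈ 118.19 °C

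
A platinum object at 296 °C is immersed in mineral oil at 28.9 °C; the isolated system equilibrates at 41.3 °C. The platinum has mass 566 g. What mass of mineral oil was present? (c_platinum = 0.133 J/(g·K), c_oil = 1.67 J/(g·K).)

m ≈ 926 g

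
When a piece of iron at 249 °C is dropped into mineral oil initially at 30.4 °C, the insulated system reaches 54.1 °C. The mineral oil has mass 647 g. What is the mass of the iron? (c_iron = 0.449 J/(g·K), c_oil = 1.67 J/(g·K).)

m ≈ 293 g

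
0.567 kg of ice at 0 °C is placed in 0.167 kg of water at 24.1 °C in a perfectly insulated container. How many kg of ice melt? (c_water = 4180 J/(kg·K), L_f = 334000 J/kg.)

Heat available from the water dropping to 0 °C: 0.167×4180×24.1 = 16823 J.
To melt every bit of ice: 0.567×334000 = 189378 J.
That's not enough to melt it all — equilibrium is at 0 °C with ice remaining.
m_melt = 16823 / L_f = 0.05037 kg.

m_melted ≈ 0.0504 kg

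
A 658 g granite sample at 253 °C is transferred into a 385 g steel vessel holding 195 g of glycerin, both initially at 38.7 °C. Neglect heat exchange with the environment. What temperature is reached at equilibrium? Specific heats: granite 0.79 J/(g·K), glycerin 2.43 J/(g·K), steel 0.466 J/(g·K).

T_f ≈ 133.7 °C

Conservation of energy gives ΣQ = 0:
658*0.79*(T − 253) + 195*2.43*(T − 38.7) + 385*0.466*(T − 38.7) = 0
(519.82 + 473.85 + 179.41) T = 519.82*253 + 473.85*38.7 + 179.41*38.7
T = 156796/1173.1 ≈ 133.66 °C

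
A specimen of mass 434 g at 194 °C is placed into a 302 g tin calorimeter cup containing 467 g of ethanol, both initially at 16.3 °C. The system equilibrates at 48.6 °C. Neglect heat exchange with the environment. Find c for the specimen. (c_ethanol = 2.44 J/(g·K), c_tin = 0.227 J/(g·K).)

c ≈ 0.618 J/(g·K)

Net heat exchanged in the isolated system is zero:
434×c×(48.6 − 194) + 467×2.44×(48.6 − 16.3) + 302×0.227×(48.6 − 16.3) = 0
-63104 c = -39019
c = -39019/-63104 ≈ 0.6183 J/(g·K)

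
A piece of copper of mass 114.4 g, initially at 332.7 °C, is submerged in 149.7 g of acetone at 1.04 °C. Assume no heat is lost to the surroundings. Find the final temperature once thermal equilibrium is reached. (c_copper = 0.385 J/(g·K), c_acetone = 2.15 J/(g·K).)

T_f ≈ 41.0 °C

Let T be the final temperature. ΣQ_i = 0:
114.4×0.385×(T − 332.7) + 149.7×2.15×(T − 1.04) = 0
365.9 T = 14988
T = 14988/365.9 ≈ 40.96 °C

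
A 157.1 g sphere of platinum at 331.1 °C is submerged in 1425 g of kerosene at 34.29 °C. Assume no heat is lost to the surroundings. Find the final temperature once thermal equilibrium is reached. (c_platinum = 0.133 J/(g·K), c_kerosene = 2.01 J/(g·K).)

T_f ≈ 36.4 °C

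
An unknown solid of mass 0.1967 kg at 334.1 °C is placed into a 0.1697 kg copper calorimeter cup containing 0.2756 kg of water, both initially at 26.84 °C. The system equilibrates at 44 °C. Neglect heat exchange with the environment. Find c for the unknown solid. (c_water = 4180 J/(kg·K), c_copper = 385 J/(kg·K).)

c ≈ 366 J/(kg·K)

Taking heat into each body as positive, Σ m c ΔT = 0:
0.1967×c×(44 − 334.1) + 0.2756×4180×(44 − 26.84) + 0.1697×385×(44 − 26.84) = 0
-57.06 c = -20890
c = -20890/-57.06 ≈ 366.1 J/(kg·K)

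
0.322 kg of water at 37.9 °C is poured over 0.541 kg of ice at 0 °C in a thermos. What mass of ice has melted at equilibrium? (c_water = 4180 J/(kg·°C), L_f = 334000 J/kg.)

Water can give up m c ΔT = 0.322×4180×37.9 = 51012 J before reaching 0 °C.
To melt every bit of ice: 0.541×334000 = 180694 J.
That's not enough to melt it all — equilibrium is at 0 °C with ice remaining.
m_melted×334000 = 51012  ⇒  m_melted ≈ 0.1527 kg.

m_melted ≈ 0.153 kg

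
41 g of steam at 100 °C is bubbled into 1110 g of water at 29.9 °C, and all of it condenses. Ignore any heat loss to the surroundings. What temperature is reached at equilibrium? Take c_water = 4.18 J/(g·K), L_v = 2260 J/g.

T_f ≈ 51.7 °C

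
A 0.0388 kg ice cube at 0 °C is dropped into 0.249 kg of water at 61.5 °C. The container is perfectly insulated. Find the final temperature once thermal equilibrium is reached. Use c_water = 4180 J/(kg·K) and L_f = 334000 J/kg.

T_f ≈ 42.4 °C

Net heat exchanged in the isolated system is zero:
melt ice: 0.0388×334000 = 12959; meltwater 0→T: 0.0388×4180×T = 162.18 T; water: 1040.8(T − 61.5)
1203 T = 64010 − 12959 = 51051
T ≈ 42.44 °C. Since T > 0 °C, the all-ice-melts assumption holds.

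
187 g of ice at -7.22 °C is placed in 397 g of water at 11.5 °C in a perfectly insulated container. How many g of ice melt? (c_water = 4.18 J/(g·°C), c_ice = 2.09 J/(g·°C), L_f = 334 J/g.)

m_melted ≈ 48.7 g

Cooling the water to 0 °C releases 397·4.18·11.5 = 19084 J.
Of that, 187·2.09·7.22 = 2821.8 J goes to bring the ice to 0 °C, leaving 16262 J.
To melt every bit of ice: 187·334 = 62458 J.
16262 J < 62458 J, so only part of the ice melts and the system sits at 0 °C.
m_melt = 16262 / L_f = 48.69 g.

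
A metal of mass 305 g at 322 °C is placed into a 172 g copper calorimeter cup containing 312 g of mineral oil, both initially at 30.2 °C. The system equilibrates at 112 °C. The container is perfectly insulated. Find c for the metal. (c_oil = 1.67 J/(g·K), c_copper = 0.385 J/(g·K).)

Conservation of energy gives ΣQ = 0:
305·c·(112 − 322) + 312·1.67·(112 − 30.2) + 172·0.385·(112 − 30.2) = 0
-64050 c = -48038
c = -48038/-64050 ≈ 0.75 J/(g·K)

c ≈ 0.75 J/(g·K)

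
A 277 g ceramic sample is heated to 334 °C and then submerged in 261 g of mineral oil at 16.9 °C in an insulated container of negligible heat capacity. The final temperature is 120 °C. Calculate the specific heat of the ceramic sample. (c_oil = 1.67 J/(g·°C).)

c ≈ 0.758 J/(g·°C)

m_s c (T_s − T_f) = m_oil c_oil (T_f − T_0):
277·c·(334 − 120) = 261·1.67·(120 − 16.9)
59278 c = 44938  ⇒  c ≈ 0.7581 J/(g·°C)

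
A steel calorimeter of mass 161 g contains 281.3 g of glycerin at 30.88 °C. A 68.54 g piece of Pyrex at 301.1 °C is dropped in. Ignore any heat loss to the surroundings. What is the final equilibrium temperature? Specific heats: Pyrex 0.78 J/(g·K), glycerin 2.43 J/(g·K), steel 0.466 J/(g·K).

T_f ≈ 48.7 °C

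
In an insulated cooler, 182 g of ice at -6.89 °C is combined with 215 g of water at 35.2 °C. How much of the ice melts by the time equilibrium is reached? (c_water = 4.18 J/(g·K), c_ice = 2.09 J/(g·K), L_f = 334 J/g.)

m_melted ≈ 86.9 g

Water can give up m c ΔT = 215×4.18×35.2 = 31634 J before reaching 0 °C.
Of that, 182×2.09×6.89 = 2620.8 J goes to bring the ice to 0 °C, leaving 29013 J.
Melting all 182 g of ice would need 182×334 = 60788 J.
That's not enough to melt it all — equilibrium is at 0 °C with ice remaining.
Mass melted = 29013/334 ≈ 86.87 g.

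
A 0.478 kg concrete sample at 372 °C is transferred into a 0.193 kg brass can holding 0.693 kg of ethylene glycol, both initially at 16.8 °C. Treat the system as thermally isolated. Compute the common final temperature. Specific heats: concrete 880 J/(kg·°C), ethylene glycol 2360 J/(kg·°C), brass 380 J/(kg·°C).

T_f ≈ 87.0 °C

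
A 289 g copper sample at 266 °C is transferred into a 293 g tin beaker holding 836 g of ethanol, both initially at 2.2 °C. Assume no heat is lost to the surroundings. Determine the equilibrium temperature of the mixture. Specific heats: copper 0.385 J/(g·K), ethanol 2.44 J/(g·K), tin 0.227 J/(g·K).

T_f = Σ m_i c_i T_i / Σ m_i c_i:
T_f = (111.27×266 + 2039.8×2.2 + 66.51×2.2) / (111.27 + 2039.8 + 66.51)
    = 34230 / 2217.6 ≈ 15.44 °C

T_f ≈ 15.4 °C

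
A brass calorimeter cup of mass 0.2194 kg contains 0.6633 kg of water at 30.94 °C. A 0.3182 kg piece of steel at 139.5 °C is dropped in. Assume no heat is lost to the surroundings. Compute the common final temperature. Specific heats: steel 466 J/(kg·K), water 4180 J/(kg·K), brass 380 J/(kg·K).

T_f ≈ 36.3 °C

Heat gained plus heat lost sum to zero:
0.3182×466×(T − 139.5) + 0.6633×4180×(T − 30.94) + 0.2194×380×(T − 30.94) = 0
3004.2 T = 109049
T = 109049/3004.2 ≈ 36.30 °C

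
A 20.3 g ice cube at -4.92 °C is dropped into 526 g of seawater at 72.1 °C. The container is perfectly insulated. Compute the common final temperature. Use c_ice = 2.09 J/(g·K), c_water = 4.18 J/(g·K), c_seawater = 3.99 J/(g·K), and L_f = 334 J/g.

Setting the total heat transfer to zero:
ice -4.92→0 °C: 20.3×2.09×4.92 = 208.74
  melt ice: 20.3×334 = 6780.2
  warm the meltwater: 84.85 T
  seawater: 2098.7(T − 72.1)
2183.6 T = 151319 − 6988.9 = 144330
T ≈ 66.10 °C (positive, so assuming full melt was valid).

T_f ≈ 66.1 °C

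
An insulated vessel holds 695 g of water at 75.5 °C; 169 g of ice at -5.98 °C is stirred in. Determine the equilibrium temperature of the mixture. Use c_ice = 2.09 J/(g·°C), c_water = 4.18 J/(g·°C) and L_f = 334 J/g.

T_f ≈ 44.5 °C

Energy conservation, ΣQ = 0:
ice -5.98→0 °C: 169×2.09×5.98 = 2112.2
  melt ice: 169×334 = 56446
  meltwater 0→T: 169×4.18×T = 706.42 T
  water cools: 695×4.18×(T − 75.5) = 2905.1(T − 75.5)
3611.5 T = 219335 − 58558 = 160777
T ≈ 44.52 °C — above 0 °C, consistent with complete melting.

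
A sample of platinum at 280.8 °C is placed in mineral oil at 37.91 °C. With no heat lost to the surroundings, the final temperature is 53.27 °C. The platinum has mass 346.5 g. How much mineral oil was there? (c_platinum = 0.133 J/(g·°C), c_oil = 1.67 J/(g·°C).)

m ≈ 409 g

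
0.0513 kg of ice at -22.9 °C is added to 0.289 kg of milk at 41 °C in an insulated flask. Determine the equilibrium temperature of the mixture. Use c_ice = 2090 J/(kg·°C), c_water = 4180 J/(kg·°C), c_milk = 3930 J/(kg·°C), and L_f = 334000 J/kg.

Taking heat into each body as positive, Σ m c ΔT = 0:
warm ice to 0 °C: 0.0513·2090·(0 − (-22.9)) = 2455.3
  latent heat to melt: 0.0513·334000 = 17134
  meltwater 0→T: 0.0513·4180·T = 214.43 T
  milk cools: 0.289·3930·(T − 41) = 1135.8(T − 41)
1350.2 T = 46567 − 19589 = 26977
T ≈ 19.98 °C. Since T > 0 °C, the all-ice-melts assumption holds.

T_f ≈ 20.0 °C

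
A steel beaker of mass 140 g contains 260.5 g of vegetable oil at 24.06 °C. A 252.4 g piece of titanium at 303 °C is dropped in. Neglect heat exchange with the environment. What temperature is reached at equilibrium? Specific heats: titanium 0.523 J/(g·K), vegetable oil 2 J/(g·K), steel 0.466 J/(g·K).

Heat gained plus heat lost sum to zero:
252.4·0.523·(T − 303) + 260.5·2·(T − 24.06) + 140·0.466·(T − 24.06) = 0
(132.01 + 521 + 65.24) T = 132.01·303 + 521·24.06 + 65.24·24.06
T ≈ 75.33 °C

T_f ≈ 75.3 °C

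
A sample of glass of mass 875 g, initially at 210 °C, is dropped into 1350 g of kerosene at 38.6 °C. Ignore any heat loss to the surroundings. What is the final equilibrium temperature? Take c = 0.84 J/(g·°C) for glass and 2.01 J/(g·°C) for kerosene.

T_f ≈ 75.1 °C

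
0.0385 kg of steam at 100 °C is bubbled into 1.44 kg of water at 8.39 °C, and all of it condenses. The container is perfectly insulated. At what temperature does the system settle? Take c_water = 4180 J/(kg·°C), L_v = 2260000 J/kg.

Let T be the final temperature. ΣQ_i = 0:
condense steam: −0.0385×2260000 = −87010; condensate cools 100→T: 0.0385×4180×(T − 100) = 160.93(T − 100); original water: 6019.2(T − 8.39)
6180.1 T = 87010 + 16093 + 50501 = 153604
T ≈ 24.85 °C (< 100 °C, so full condensation is consistent).

T_f ≈ 24.9 °C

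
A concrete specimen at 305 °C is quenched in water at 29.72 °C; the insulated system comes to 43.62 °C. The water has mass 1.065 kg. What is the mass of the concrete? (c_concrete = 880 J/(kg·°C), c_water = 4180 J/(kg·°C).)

Heat lost by the concrete = heat gained by the water:
m×880×(305 − 43.62) = 1.065×4180×(43.62 − 29.72)
230014 m = 61879  ⇒  m ≈ 0.269 kg

m ≈ 0.269 kg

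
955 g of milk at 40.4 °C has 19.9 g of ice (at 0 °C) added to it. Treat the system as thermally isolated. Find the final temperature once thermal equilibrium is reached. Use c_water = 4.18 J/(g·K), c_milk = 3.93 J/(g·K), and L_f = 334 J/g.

Conservation of energy gives ΣQ = 0:
fusion: m_ice L_f = 19.9·334 = 6646.6; meltwater 0→T: 19.9·4.18·T = 83.18 T; milk cools: 955·3.93·(T − 40.4) = 3753.2(T − 40.4)
3836.3 T = 151627 − 6646.6 = 144981
T ≈ 37.79 °C — above 0 °C, consistent with complete melting.

T_f ≈ 37.8 °C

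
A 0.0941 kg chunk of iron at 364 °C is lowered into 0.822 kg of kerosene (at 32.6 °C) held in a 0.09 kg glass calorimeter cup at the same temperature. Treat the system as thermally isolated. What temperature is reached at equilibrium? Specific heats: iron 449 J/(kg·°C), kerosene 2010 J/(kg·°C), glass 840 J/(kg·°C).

T_f is the heat-capacity-weighted average of the initial temperatures:
T_f = (42.25*364 + 1652.2*32.6 + 75.6*32.6) / (42.25 + 1652.2 + 75.6)
    = 71706 / 1770.1 ≈ 40.51 °C

T_f ≈ 40.5 °C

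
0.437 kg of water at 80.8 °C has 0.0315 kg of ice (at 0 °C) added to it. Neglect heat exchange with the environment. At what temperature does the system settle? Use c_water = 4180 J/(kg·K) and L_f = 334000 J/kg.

Setting the total heat transfer to zero:
fusion: m_ice L_f = 0.0315×334000 = 10521; warm the meltwater: 131.67 T; water: 1826.7(T − 80.8)
1958.3 T = 147594 − 10521 = 137073
T ≈ 69.99 °C. Since T > 0 °C, the all-ice-melts assumption holds.

T_f ≈ 70.0 °C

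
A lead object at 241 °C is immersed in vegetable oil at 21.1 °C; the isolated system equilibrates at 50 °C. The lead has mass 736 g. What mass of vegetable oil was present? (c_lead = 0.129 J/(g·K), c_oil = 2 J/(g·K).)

Energy conservation, ΣQ = 0:
736×0.129×(50 − 241) + m×2×(50 − 21.1) = 0
57.8 m = 18134
m = 18134/57.8 ≈ 313.7 g

m ≈ 314 g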